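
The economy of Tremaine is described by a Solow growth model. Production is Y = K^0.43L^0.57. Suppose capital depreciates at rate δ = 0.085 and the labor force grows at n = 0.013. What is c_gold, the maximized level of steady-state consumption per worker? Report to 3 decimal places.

c_gold ≈ 1.739

The effective depreciation rate is n + δ = 0.013 + 0.085 = 0.098.
Maximizing c = f(k) − (n+δ)·k gives f'(k) = n+δ, i.e. 0.43·k^(0.43−1) = 0.098, so k_gold = (0.43/0.098)^(1/0.57) ≈ 13.3888.
y_gold = 13.3888^0.43 ≈ 3.0514.
c_gold = y_gold − (n+δ)·k_gold = 3.0514 − 0.098·13.3888 ≈ 1.7393.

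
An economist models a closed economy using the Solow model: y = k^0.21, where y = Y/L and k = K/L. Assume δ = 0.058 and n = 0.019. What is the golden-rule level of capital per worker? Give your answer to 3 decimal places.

The effective depreciation rate is n + δ = 0.019 + 0.058 = 0.077.
Setting f'(k) = n+δ gives 0.21·k^(0.21−1) = 0.077, hence k_gold = (0.21/0.077)^(1/0.79) ≈ 3.5609.

k_gold ≈ 3.561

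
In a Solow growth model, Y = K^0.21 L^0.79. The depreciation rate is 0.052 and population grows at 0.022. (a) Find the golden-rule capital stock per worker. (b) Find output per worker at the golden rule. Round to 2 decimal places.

Break-even investment rate: n + δ = 0.022 + 0.052 = 0.074.
Setting f'(k) = n+δ gives 0.21·k^(0.21−1) = 0.074, hence k_gold = (0.21/0.074)^(1/0.79) ≈ 3.7446.
y_gold = 3.7446^0.21 ≈ 1.3195.

(a) k_gold ≈ 3.74; (b) y_gold ≈ 1.32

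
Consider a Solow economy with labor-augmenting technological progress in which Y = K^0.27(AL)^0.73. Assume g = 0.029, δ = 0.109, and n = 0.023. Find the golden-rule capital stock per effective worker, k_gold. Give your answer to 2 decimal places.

n + g + δ = 0.023 + 0.029 + 0.109 = 0.161.
Maximizing c = f(k) − (n+g+δ)·k gives f'(k) = n+g+δ, i.e. 0.27·k^(0.27−1) = 0.161, so k_gold = (0.27/0.161)^(1/0.73) ≈ 2.0304.

k_gold ≈ 2.03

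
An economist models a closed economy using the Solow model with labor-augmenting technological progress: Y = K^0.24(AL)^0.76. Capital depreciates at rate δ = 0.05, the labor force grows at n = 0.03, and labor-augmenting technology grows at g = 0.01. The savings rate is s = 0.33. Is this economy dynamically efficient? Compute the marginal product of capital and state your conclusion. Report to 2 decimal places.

dynamically inefficient; MPK ≈ 0.07

Break-even investment rate: n + g + δ = 0.03 + 0.01 + 0.05 = 0.09.
Steady-state k*: s·k^0.24 = 0.09·k gives k* = (0.33/0.09)^(1/0.76) ≈ 5.5267.
MPK = 0.24·5.5267^(-0.76) ≈ 0.0655.
MPK < n+g+δ = 0.09, so the economy is dynamically inefficient (over-saving).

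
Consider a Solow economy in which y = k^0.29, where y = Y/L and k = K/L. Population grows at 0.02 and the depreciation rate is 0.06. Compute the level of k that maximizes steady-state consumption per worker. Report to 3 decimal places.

Capital per worker breaks even when investment replaces (n + δ)·k; here n + δ = 0.08.
Setting f'(k) = n+δ gives 0.29·k^(0.29−1) = 0.08, hence k_gold = (0.29/0.08)^(1/0.71) ≈ 6.1342.

k_gold ≈ 6.134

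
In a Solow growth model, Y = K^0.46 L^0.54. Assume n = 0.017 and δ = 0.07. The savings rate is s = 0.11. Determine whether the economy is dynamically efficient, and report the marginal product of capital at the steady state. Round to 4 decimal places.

The effective depreciation rate is n + δ = 0.017 + 0.07 = 0.087.
Steady-state k*: s·k^0.46 = 0.087·k gives k* = (0.11/0.087)^(1/0.54) ≈ 1.5440.
MPK = 0.46·1.5440^(-0.54) ≈ 0.3638.
MPK > n+δ = 0.087, so the economy is dynamically efficient (under-saving).

dynamically efficient; MPK ≈ 0.3638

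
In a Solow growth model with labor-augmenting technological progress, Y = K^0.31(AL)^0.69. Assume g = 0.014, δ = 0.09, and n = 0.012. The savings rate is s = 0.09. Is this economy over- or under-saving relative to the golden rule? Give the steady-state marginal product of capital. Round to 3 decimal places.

under-saving; MPK ≈ 0.400

The effective depreciation rate is n + g + δ = 0.012 + 0.014 + 0.09 = 0.116.
Steady-state k*: s·k^0.31 = 0.116·k gives k* = (0.09/0.116)^(1/0.69) ≈ 0.6923.
MPK = 0.31·0.6923^(-0.69) ≈ 0.3996.
MPK > n+g+δ = 0.116, so the economy is dynamically efficient (under-saving).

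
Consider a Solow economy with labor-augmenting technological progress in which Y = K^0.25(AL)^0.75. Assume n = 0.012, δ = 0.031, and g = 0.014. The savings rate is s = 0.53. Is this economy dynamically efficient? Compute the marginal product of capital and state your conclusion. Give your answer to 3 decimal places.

dynamically inefficient; MPK ≈ 0.027

Capital per effective worker breaks even when investment replaces (n + g + δ)·k; here n + g + δ = 0.057.
Steady-state k*: s·k^0.25 = 0.057·k gives k* = (0.53/0.057)^(1/0.75) ≈ 19.5525.
MPK = 0.25·19.5525^(-0.75) ≈ 0.0269.
MPK < n+g+δ = 0.057, so the economy is dynamically inefficient (over-saving).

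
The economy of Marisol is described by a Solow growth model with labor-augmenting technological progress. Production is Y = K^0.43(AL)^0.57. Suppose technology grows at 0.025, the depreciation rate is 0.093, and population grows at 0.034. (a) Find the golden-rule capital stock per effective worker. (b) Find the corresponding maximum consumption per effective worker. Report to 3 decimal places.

Break-even investment rate: n + g + δ = 0.034 + 0.025 + 0.093 = 0.152.
Maximizing c = f(k) − (n+g+δ)·k gives f'(k) = n+g+δ, i.e. 0.43·k^(0.43−1) = 0.152, so k_gold = (0.43/0.152)^(1/0.57) ≈ 6.1990.
y_gold = 6.1990^0.43 ≈ 2.1913; c_gold = y_gold − 0.152·k_gold ≈ 1.2490.

(a) k_gold ≈ 6.199; (b) c_gold ≈ 1.249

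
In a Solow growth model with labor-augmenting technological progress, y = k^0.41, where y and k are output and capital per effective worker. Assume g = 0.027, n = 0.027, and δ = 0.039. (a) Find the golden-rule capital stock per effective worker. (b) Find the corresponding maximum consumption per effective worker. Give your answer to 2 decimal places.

(a) k_gold ≈ 12.36; (b) c_gold ≈ 1.65

n + g + δ = 0.027 + 0.027 + 0.039 = 0.093.
Golden rule sets MPK = n+g+δ: 0.41·k^(0.41−1) = 0.093, so k_gold = (0.41/0.093)^(1/0.59) ≈ 12.3605.
y_gold = 12.3605^0.41 ≈ 2.8037; c_gold = y_gold − 0.093·k_gold ≈ 1.6542.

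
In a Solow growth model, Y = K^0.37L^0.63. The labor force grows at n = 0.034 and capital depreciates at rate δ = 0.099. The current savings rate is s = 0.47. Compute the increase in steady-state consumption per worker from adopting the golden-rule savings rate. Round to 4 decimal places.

n + δ = 0.034 + 0.099 = 0.133.
Current steady state (s = 0.47): k* = (0.47/0.133)^(1/0.63) ≈ 7.4171, y* = 7.4171^0.37 ≈ 2.0989, c* = (1−0.47)·2.0989 ≈ 1.1124.
Maximizing c = f(k) − (n+δ)·k gives f'(k) = n+δ, i.e. 0.37·k^(0.37−1) = 0.133, so k_gold = (0.37/0.133)^(1/0.63) ≈ 5.0736.
y_gold = 5.0736^0.37 ≈ 1.8238, c_gold = y_gold − 0.133·k_gold ≈ 1.1490.
Gain: Δc = 1.1490 − 1.1124 ≈ 0.0366.

Δc ≈ 0.0366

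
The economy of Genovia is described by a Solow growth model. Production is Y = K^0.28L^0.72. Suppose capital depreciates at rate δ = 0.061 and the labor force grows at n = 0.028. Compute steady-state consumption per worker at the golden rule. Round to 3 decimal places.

n + δ = 0.028 + 0.061 = 0.089.
At the golden rule the marginal product of capital equals n+δ: 0.28·k^(0.28−1) = 0.089. Solving, k_gold = (0.28/0.089)^(1/0.72) ≈ 4.9130.
y_gold = 4.9130^0.28 ≈ 1.5616.
c_gold = y_gold − (n+δ)·k_gold = 1.5616 − 0.089·4.9130 ≈ 1.1244.

c_gold ≈ 1.124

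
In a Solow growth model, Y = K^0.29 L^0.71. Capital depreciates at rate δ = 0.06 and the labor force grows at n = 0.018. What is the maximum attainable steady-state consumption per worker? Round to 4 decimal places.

n + δ = 0.018 + 0.06 = 0.078.
Maximizing c = f(k) − (n+δ)·k gives f'(k) = n+δ, i.e. 0.29·k^(0.29−1) = 0.078, so k_gold = (0.29/0.078)^(1/0.71) ≈ 6.3569.
y_gold = 6.3569^0.29 ≈ 1.7098.
c_gold = y_gold − (n+δ)·k_gold = 1.7098 − 0.078·6.3569 ≈ 1.2139.

c_gold ≈ 1.2139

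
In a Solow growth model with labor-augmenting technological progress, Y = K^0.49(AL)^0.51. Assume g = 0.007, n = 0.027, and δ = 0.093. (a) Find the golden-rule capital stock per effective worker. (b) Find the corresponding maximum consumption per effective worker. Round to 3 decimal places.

(a) k_gold ≈ 14.119; (b) c_gold ≈ 1.866

Capital per effective worker breaks even when investment replaces (n + g + δ)·k; here n + g + δ = 0.127.
Setting f'(k) = n+g+δ gives 0.49·k^(0.49−1) = 0.127, hence k_gold = (0.49/0.127)^(1/0.51) ≈ 14.1185.
y_gold = 14.1185^0.49 ≈ 3.6593; c_gold = y_gold − 0.127·k_gold ≈ 1.8662.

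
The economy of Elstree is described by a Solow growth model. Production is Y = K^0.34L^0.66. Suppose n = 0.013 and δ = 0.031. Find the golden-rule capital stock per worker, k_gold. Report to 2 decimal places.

k_gold ≈ 22.16

Capital per worker breaks even when investment replaces (n + δ)·k; here n + δ = 0.044.
Golden rule sets MPK = n+δ: 0.34·k^(0.34−1) = 0.044, so k_gold = (0.34/0.044)^(1/0.66) ≈ 22.1562.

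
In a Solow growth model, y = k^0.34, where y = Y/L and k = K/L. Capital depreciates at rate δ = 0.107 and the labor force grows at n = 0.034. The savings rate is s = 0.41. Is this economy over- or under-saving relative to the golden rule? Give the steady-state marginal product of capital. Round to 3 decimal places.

n + δ = 0.034 + 0.107 = 0.141.
Steady-state k*: s·k^0.34 = 0.141·k gives k* = (0.41/0.141)^(1/0.66) ≈ 5.0393.
MPK = 0.34·5.0393^(-0.66) ≈ 0.1169.
MPK < n+δ = 0.141, so the economy is dynamically inefficient (over-saving).

over-saving; MPK ≈ 0.117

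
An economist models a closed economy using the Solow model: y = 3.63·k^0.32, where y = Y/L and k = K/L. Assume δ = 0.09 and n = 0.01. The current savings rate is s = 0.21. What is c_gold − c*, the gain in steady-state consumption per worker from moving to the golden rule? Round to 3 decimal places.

Δc ≈ 0.369

n + δ = 0.01 + 0.09 = 0.1.
Current steady state (s = 0.21): k* = (0.21·3.63/0.1)^(1/0.68) ≈ 19.8264, y* = 3.63·19.8264^0.32 ≈ 9.4411, c* = (1−0.21)·9.4411 ≈ 7.4585.
At the golden rule the marginal product of capital equals n+δ: 0.32·3.63·k^(0.32−1) = 0.1. Solving, k_gold = (0.32·3.63/0.1)^(1/0.68) ≈ 36.8349.
y_gold = 3.63·36.8349^0.32 ≈ 11.5109, c_gold = y_gold − 0.1·k_gold ≈ 7.8274.
Gain: Δc = 7.8274 − 7.4585 ≈ 0.3689.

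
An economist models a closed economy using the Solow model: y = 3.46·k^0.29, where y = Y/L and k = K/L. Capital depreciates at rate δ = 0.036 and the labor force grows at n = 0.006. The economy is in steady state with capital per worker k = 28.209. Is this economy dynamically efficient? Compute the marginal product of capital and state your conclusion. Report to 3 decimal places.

dynamically efficient; MPK ≈ 0.094

The effective depreciation rate is n + δ = 0.006 + 0.036 = 0.042.
MPK = 0.29·3.46·k^(0.29−1) = 0.29·3.46·28.209^(-0.71) ≈ 0.0937.
MPK > 0.042, so the economy is dynamically efficient (under-saving).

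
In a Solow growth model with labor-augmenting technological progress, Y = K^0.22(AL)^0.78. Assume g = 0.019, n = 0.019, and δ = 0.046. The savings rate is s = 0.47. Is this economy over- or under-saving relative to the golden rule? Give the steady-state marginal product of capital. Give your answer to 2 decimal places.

over-saving; MPK ≈ 0.04

Break-even investment rate: n + g + δ = 0.019 + 0.019 + 0.046 = 0.084.
Steady-state k*: s·k^0.22 = 0.084·k gives k* = (0.47/0.084)^(1/0.78) ≈ 9.0937.
MPK = 0.22·9.0937^(-0.78) ≈ 0.0393.
MPK < n+g+δ = 0.084, so the economy is dynamically inefficient (over-saving).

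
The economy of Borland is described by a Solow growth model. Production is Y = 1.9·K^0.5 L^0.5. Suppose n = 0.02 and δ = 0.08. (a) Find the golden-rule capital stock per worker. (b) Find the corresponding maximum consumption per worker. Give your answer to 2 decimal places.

(a) k_gold ≈ 90.25; (b) c_gold ≈ 9.03

Capital per worker breaks even when investment replaces (n + δ)·k; here n + δ = 0.1.
Setting f'(k) = n+δ gives 0.5·1.9·k^(0.5−1) = 0.1, hence k_gold = (0.5·1.9/0.1)^(1/0.5) ≈ 90.2500.
y_gold = 1.9·90.2500^0.5 ≈ 18.0500; c_gold = y_gold − 0.1·k_gold ≈ 9.0250.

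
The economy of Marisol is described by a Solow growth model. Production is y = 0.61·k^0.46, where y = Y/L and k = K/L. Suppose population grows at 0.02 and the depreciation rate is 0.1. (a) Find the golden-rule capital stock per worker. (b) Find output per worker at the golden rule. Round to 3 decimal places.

n + δ = 0.02 + 0.1 = 0.12.
Golden rule sets MPK = n+δ: 0.46·0.61·k^(0.46−1) = 0.12, so k_gold = (0.46·0.61/0.12)^(1/0.54) ≈ 4.8213.
y_gold = 0.61·4.8213^0.46 ≈ 1.2577.

(a) k_gold ≈ 4.821; (b) y_gold ≈ 1.258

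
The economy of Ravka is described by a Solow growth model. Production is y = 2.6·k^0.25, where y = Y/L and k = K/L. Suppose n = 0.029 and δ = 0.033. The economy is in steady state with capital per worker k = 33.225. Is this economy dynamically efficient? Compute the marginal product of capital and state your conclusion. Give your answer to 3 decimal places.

dynamically inefficient; MPK ≈ 0.047

Capital per worker breaks even when investment replaces (n + δ)·k; here n + δ = 0.062.
MPK = 0.25·2.6·k^(0.25−1) = 0.25·2.6·33.225^(-0.75) ≈ 0.0470.
MPK < 0.062, so the economy is dynamically inefficient (over-saving).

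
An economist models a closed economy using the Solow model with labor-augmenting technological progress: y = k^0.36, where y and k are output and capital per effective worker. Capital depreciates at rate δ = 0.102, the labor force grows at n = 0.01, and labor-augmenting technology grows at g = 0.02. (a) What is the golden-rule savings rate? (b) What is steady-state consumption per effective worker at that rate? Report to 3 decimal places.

n + g + δ = 0.01 + 0.02 + 0.102 = 0.132.
For Cobb-Douglas, s_gold equals capital's share: s_gold = 0.36.
Golden rule sets MPK = n+g+δ: 0.36·k^(0.36−1) = 0.132, so k_gold = (0.36/0.132)^(1/0.64) ≈ 4.7954.
y_gold = 4.7954^0.36 ≈ 1.7583; c_gold = (1−0.36)·y_gold ≈ 1.1253.

(a) s_gold = 0.360; (b) c_gold ≈ 1.125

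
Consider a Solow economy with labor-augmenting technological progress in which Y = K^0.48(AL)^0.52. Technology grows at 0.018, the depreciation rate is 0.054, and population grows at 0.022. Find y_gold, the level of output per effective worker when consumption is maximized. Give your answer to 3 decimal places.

y_gold ≈ 4.504

The effective depreciation rate is n + g + δ = 0.022 + 0.018 + 0.054 = 0.094.
At the golden rule the marginal product of capital equals n+g+δ: 0.48·k^(0.48−1) = 0.094. Solving, k_gold = (0.48/0.094)^(1/0.52) ≈ 23.0015.
Output: y_gold = k_gold^0.48 = 23.0015^0.48 ≈ 4.5045.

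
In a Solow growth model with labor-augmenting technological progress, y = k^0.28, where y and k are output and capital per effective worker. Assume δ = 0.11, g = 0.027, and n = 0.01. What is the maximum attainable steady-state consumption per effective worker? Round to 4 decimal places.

The effective depreciation rate is n + g + δ = 0.01 + 0.027 + 0.11 = 0.147.
Maximizing c = f(k) − (n+g+δ)·k gives f'(k) = n+g+δ, i.e. 0.28·k^(0.28−1) = 0.147, so k_gold = (0.28/0.147)^(1/0.72) ≈ 2.4472.
y_gold = 2.4472^0.28 ≈ 1.2848.
c_gold = y_gold − (n+g+δ)·k_gold = 1.2848 − 0.147·2.4472 ≈ 0.9250.

c_gold ≈ 0.9250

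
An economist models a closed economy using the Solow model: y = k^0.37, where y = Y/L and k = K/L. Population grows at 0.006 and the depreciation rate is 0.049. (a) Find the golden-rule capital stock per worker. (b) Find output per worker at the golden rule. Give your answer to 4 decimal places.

(a) k_gold ≈ 20.6077; (b) y_gold ≈ 3.0633

n + δ = 0.006 + 0.049 = 0.055.
Golden rule sets MPK = n+δ: 0.37·k^(0.37−1) = 0.055, so k_gold = (0.37/0.055)^(1/0.63) ≈ 20.6077.
y_gold = 20.6077^0.37 ≈ 3.0633.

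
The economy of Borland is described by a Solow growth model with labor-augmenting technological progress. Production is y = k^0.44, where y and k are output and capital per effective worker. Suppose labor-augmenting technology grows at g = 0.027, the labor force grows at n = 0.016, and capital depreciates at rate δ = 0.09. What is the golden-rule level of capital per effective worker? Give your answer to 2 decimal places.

The effective depreciation rate is n + g + δ = 0.016 + 0.027 + 0.09 = 0.133.
At the golden rule the marginal product of capital equals n+g+δ: 0.44·k^(0.44−1) = 0.133. Solving, k_gold = (0.44/0.133)^(1/0.56) ≈ 8.4695.

k_gold ≈ 8.47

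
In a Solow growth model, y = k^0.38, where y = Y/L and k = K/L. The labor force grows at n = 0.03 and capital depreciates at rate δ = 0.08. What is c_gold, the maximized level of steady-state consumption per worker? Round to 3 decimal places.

n + δ = 0.03 + 0.08 = 0.11.
Setting f'(k) = n+δ gives 0.38·k^(0.38−1) = 0.11, hence k_gold = (0.38/0.11)^(1/0.62) ≈ 7.3854.
y_gold = 7.3854^0.38 ≈ 2.1379.
c_gold = y_gold − (n+δ)·k_gold = 2.1379 − 0.11·7.3854 ≈ 1.3255.

c_gold ≈ 1.325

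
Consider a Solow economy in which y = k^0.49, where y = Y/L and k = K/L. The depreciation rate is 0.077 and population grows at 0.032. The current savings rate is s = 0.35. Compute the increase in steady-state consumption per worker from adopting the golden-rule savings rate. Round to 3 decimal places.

Δc ≈ 0.168

The effective depreciation rate is n + δ = 0.032 + 0.077 = 0.109.
Current steady state (s = 0.35): k* = (0.35/0.109)^(1/0.51) ≈ 9.8495, y* = 9.8495^0.49 ≈ 3.0674, c* = (1−0.35)·3.0674 ≈ 1.9938.
Maximizing c = f(k) − (n+δ)·k gives f'(k) = n+δ, i.e. 0.49·k^(0.49−1) = 0.109, so k_gold = (0.49/0.109)^(1/0.51) ≈ 19.0520.
y_gold = 19.0520^0.49 ≈ 4.2381, c_gold = y_gold − 0.109·k_gold ≈ 2.1614.
Gain: Δc = 2.1614 − 1.9938 ≈ 0.1676.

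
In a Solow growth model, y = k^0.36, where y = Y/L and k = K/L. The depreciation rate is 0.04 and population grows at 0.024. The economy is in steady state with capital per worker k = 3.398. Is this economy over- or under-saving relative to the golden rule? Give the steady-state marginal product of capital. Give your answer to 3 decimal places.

under-saving; MPK ≈ 0.165

The effective depreciation rate is n + δ = 0.024 + 0.04 = 0.064.
MPK = 0.36·k^(0.36−1) = 0.36·3.398^(-0.64) ≈ 0.1646.
MPK > 0.064, so the economy is dynamically efficient (under-saving).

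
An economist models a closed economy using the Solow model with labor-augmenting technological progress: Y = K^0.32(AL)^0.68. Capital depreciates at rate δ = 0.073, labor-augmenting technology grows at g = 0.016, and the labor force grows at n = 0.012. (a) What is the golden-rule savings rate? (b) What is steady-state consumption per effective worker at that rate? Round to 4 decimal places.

The effective depreciation rate is n + g + δ = 0.012 + 0.016 + 0.073 = 0.101.
For Cobb-Douglas, s_gold equals capital's share: s_gold = 0.32.
At the golden rule the marginal product of capital equals n+g+δ: 0.32·k^(0.32−1) = 0.101. Solving, k_gold = (0.32/0.101)^(1/0.68) ≈ 5.4515.
y_gold = 5.4515^0.32 ≈ 1.7206; c_gold = (1−0.32)·y_gold ≈ 1.1700.

(a) s_gold = 0.3200; (b) c_gold ≈ 1.1700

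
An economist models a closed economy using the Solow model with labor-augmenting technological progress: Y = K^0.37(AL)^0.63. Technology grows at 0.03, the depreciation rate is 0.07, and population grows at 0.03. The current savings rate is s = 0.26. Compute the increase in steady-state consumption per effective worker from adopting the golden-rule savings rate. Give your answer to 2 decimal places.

Δc ≈ 0.05

Break-even investment rate: n + g + δ = 0.03 + 0.03 + 0.07 = 0.13.
Current steady state (s = 0.26): k* = (0.26/0.13)^(1/0.63) ≈ 3.0049, y* = 3.0049^0.37 ≈ 1.5024, c* = (1−0.26)·1.5024 ≈ 1.1118.
Golden rule sets MPK = n+g+δ: 0.37·k^(0.37−1) = 0.13, so k_gold = (0.37/0.13)^(1/0.63) ≈ 5.2607.
y_gold = 5.2607^0.37 ≈ 1.8484, c_gold = y_gold − 0.13·k_gold ≈ 1.1645.
Gain: Δc = 1.1645 − 1.1118 ≈ 0.0527.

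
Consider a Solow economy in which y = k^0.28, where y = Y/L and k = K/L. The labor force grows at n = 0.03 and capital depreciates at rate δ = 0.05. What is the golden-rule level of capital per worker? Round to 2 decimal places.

k_gold ≈ 5.70

The effective depreciation rate is n + δ = 0.03 + 0.05 = 0.08.
Setting f'(k) = n+δ gives 0.28·k^(0.28−1) = 0.08, hence k_gold = (0.28/0.08)^(1/0.72) ≈ 5.6971.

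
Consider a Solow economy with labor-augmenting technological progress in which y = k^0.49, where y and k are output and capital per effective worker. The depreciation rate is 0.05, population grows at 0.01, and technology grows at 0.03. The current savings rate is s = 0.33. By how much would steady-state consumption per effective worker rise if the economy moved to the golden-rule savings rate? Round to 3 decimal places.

Δc ≈ 0.264

The effective depreciation rate is n + g + δ = 0.01 + 0.03 + 0.05 = 0.09.
Current steady state (s = 0.33): k* = (0.33/0.09)^(1/0.51) ≈ 12.7766, y* = 12.7766^0.49 ≈ 3.4845, c* = (1−0.33)·3.4845 ≈ 2.3346.
Golden rule sets MPK = n+g+δ: 0.49·k^(0.49−1) = 0.09, so k_gold = (0.49/0.09)^(1/0.51) ≈ 27.7362.
y_gold = 27.7362^0.49 ≈ 5.0944, c_gold = y_gold − 0.09·k_gold ≈ 2.5981.
Gain: Δc = 2.5981 − 2.3346 ≈ 0.2635.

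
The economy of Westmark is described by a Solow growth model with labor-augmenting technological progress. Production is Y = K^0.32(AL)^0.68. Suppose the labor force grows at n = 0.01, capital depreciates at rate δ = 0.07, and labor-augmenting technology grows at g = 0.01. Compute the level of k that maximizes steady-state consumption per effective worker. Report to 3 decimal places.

k_gold ≈ 6.459

Break-even investment rate: n + g + δ = 0.01 + 0.01 + 0.07 = 0.09.
Setting f'(k) = n+g+δ gives 0.32·k^(0.32−1) = 0.09, hence k_gold = (0.32/0.09)^(1/0.68) ≈ 6.4589.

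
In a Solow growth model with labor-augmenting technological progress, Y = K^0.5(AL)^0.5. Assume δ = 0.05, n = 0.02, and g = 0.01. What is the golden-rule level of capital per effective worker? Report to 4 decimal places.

Break-even investment rate: n + g + δ = 0.02 + 0.01 + 0.05 = 0.08.
Golden rule sets MPK = n+g+δ: 0.5·k^(0.5−1) = 0.08, so k_gold = (0.5/0.08)^(1/0.5) ≈ 39.0625.

k_gold ≈ 39.0625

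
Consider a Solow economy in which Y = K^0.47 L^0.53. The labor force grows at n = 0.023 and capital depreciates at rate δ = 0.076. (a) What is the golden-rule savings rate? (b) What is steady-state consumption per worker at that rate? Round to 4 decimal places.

n + δ = 0.023 + 0.076 = 0.099.
For Cobb-Douglas, s_gold equals capital's share: s_gold = 0.47.
Setting f'(k) = n+δ gives 0.47·k^(0.47−1) = 0.099, hence k_gold = (0.47/0.099)^(1/0.53) ≈ 18.8949.
y_gold = 18.8949^0.47 ≈ 3.9800; c_gold = (1−0.47)·y_gold ≈ 2.1094.

(a) s_gold = 0.4700; (b) c_gold ≈ 2.1094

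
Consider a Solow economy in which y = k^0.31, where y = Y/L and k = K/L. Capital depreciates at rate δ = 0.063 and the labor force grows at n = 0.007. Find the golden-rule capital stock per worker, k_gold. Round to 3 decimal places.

The effective depreciation rate is n + δ = 0.007 + 0.063 = 0.07.
Golden rule sets MPK = n+δ: 0.31·k^(0.31−1) = 0.07, so k_gold = (0.31/0.07)^(1/0.69) ≈ 8.6420.

k_gold ≈ 8.642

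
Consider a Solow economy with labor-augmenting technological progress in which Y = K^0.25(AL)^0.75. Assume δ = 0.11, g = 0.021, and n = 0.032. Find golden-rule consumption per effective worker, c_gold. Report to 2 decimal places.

c_gold ≈ 0.86

Capital per effective worker breaks even when investment replaces (n + g + δ)·k; here n + g + δ = 0.163.
Maximizing c = f(k) − (n+g+δ)·k gives f'(k) = n+g+δ, i.e. 0.25·k^(0.25−1) = 0.163, so k_gold = (0.25/0.163)^(1/0.75) ≈ 1.7688.
y_gold = 1.7688^0.25 ≈ 1.1532.
c_gold = y_gold − (n+g+δ)·k_gold = 1.1532 − 0.163·1.7688 ≈ 0.8649.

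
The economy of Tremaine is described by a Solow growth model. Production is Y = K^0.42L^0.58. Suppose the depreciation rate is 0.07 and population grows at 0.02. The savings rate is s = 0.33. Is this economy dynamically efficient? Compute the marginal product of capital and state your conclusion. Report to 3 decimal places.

dynamically efficient; MPK ≈ 0.115

The effective depreciation rate is n + δ = 0.02 + 0.07 = 0.09.
Steady-state k*: s·k^0.42 = 0.09·k gives k* = (0.33/0.09)^(1/0.58) ≈ 9.3947.
MPK = 0.42·9.3947^(-0.58) ≈ 0.1145.
MPK > n+δ = 0.09, so the economy is dynamically efficient (under-saving).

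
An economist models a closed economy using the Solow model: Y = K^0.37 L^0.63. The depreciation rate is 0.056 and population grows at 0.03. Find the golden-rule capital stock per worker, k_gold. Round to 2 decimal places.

Capital per worker breaks even when investment replaces (n + δ)·k; here n + δ = 0.086.
Golden rule sets MPK = n+δ: 0.37·k^(0.37−1) = 0.086, so k_gold = (0.37/0.086)^(1/0.63) ≈ 10.1363.

k_gold ≈ 10.14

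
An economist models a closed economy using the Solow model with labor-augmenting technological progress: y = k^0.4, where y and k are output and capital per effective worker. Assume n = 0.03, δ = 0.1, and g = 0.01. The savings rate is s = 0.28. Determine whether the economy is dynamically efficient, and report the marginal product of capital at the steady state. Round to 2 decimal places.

dynamically efficient; MPK ≈ 0.20

n + g + δ = 0.03 + 0.01 + 0.1 = 0.14.
Steady-state k*: s·k^0.4 = 0.14·k gives k* = (0.28/0.14)^(1/0.6) ≈ 3.1748.
MPK = 0.4·3.1748^(-0.6) ≈ 0.2000.
MPK > n+g+δ = 0.14, so the economy is dynamically efficient (under-saving).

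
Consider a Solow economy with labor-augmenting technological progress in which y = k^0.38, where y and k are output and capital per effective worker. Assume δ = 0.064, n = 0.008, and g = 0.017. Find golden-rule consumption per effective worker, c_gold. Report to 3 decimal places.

Capital per effective worker breaks even when investment replaces (n + g + δ)·k; here n + g + δ = 0.089.
At the golden rule the marginal product of capital equals n+g+δ: 0.38·k^(0.38−1) = 0.089. Solving, k_gold = (0.38/0.089)^(1/0.62) ≈ 10.3935.
y_gold = 10.3935^0.38 ≈ 2.4343.
c_gold = y_gold − (n+g+δ)·k_gold = 2.4343 − 0.089·10.3935 ≈ 1.5093.

c_gold ≈ 1.509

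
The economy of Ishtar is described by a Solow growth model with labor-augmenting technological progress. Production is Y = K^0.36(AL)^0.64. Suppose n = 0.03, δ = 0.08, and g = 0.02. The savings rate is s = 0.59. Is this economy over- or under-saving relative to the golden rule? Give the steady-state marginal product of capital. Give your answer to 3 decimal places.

over-saving; MPK ≈ 0.079

Capital per effective worker breaks even when investment replaces (n + g + δ)·k; here n + g + δ = 0.13.
Steady-state k*: s·k^0.36 = 0.13·k gives k* = (0.59/0.13)^(1/0.64) ≈ 10.6272.
MPK = 0.36·10.6272^(-0.64) ≈ 0.0793.
MPK < n+g+δ = 0.13, so the economy is dynamically inefficient (over-saving).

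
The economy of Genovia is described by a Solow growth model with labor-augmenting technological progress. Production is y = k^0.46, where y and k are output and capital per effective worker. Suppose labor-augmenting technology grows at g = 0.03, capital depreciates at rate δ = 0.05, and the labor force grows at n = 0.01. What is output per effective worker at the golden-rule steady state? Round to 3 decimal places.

Capital per effective worker breaks even when investment replaces (n + g + δ)·k; here n + g + δ = 0.09.
Golden rule sets MPK = n+g+δ: 0.46·k^(0.46−1) = 0.09, so k_gold = (0.46/0.09)^(1/0.54) ≈ 20.5147.
Output: y_gold = k_gold^0.46 = 20.5147^0.46 ≈ 4.0137.

y_gold ≈ 4.014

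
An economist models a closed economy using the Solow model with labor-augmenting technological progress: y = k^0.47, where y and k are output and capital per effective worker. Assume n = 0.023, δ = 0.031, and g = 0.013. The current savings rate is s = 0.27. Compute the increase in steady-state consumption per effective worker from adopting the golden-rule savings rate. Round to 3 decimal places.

The effective depreciation rate is n + g + δ = 0.023 + 0.013 + 0.031 = 0.067.
Current steady state (s = 0.27): k* = (0.27/0.067)^(1/0.53) ≈ 13.8693, y* = 13.8693^0.47 ≈ 3.4416, c* = (1−0.27)·3.4416 ≈ 2.5124.
At the golden rule the marginal product of capital equals n+g+δ: 0.47·k^(0.47−1) = 0.067. Solving, k_gold = (0.47/0.067)^(1/0.53) ≈ 39.4703.
y_gold = 39.4703^0.47 ≈ 5.6266, c_gold = y_gold − 0.067·k_gold ≈ 2.9821.
Gain: Δc = 2.9821 − 2.5124 ≈ 0.4697.

Δc ≈ 0.470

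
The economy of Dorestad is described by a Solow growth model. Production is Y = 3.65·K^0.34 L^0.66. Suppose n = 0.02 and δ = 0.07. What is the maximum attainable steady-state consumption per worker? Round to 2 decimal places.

c_gold ≈ 9.31

n + δ = 0.02 + 0.07 = 0.09.
Setting f'(k) = n+δ gives 0.34·3.65·k^(0.34−1) = 0.09, hence k_gold = (0.34·3.65/0.09)^(1/0.66) ≈ 53.2794.
y_gold = 3.65·53.2794^0.34 ≈ 14.1034.
c_gold = y_gold − (n+δ)·k_gold = 14.1034 − 0.09·53.2794 ≈ 9.3082.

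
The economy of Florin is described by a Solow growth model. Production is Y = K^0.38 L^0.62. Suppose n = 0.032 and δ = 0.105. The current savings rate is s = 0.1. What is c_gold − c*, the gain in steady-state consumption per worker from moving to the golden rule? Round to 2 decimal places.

n + δ = 0.032 + 0.105 = 0.137.
Current steady state (s = 0.1): k* = (0.1/0.137)^(1/0.62) ≈ 0.6018, y* = 0.6018^0.38 ≈ 0.8245, c* = (1−0.1)·0.8245 ≈ 0.7421.
Golden rule sets MPK = n+δ: 0.38·k^(0.38−1) = 0.137, so k_gold = (0.38/0.137)^(1/0.62) ≈ 5.1834.
y_gold = 5.1834^0.38 ≈ 1.8688, c_gold = y_gold − 0.137·k_gold ≈ 1.1586.
Gain: Δc = 1.1586 − 0.7421 ≈ 0.4166.

Δc ≈ 0.42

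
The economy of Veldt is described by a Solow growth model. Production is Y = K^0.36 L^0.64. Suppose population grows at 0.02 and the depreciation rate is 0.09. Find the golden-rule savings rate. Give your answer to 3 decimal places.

Capital per worker breaks even when investment replaces (n + δ)·k; here n + δ = 0.11.
At the golden rule MPK = n+δ, and in any Cobb-Douglas steady state s = (n+δ)·k/y = MPK·k/y = capital's share 0.36.

s_gold = 0.360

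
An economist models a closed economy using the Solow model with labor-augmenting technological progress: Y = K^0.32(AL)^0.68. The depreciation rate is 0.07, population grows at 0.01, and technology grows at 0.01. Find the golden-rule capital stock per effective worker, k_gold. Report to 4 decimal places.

k_gold ≈ 6.4589

The effective depreciation rate is n + g + δ = 0.01 + 0.01 + 0.07 = 0.09.
Setting f'(k) = n+g+δ gives 0.32·k^(0.32−1) = 0.09, hence k_gold = (0.32/0.09)^(1/0.68) ≈ 6.4589.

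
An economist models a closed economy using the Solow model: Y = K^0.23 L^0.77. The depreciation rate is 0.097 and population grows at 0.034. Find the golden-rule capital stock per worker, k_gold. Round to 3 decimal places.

k_gold ≈ 2.077

The effective depreciation rate is n + δ = 0.034 + 0.097 = 0.131.
Setting f'(k) = n+δ gives 0.23·k^(0.23−1) = 0.131, hence k_gold = (0.23/0.131)^(1/0.77) ≈ 2.0772.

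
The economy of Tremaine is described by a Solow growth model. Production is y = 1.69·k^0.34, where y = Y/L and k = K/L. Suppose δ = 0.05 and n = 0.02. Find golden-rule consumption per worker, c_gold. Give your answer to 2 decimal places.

c_gold ≈ 3.30

Break-even investment rate: n + δ = 0.02 + 0.05 = 0.07.
Maximizing c = f(k) − (n+δ)·k gives f'(k) = n+δ, i.e. 0.34·1.69·k^(0.34−1) = 0.07, so k_gold = (0.34·1.69/0.07)^(1/0.66) ≈ 24.2803.
y_gold = 1.69·24.2803^0.34 ≈ 4.9989.
c_gold = y_gold − (n+δ)·k_gold = 4.9989 − 0.07·24.2803 ≈ 3.2993.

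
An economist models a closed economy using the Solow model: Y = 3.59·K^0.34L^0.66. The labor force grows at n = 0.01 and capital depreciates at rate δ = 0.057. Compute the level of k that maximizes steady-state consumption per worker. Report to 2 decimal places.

Break-even investment rate: n + δ = 0.01 + 0.057 = 0.067.
Golden rule sets MPK = n+δ: 0.34·3.59·k^(0.34−1) = 0.067, so k_gold = (0.34·3.59/0.067)^(1/0.66) ≈ 81.2543.

k_gold ≈ 81.25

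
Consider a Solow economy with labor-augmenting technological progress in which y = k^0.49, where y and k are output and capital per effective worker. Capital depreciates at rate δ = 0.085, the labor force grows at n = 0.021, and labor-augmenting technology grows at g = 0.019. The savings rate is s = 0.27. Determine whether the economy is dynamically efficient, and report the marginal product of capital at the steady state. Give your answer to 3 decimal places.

dynamically efficient; MPK ≈ 0.227

Capital per effective worker breaks even when investment replaces (n + g + δ)·k; here n + g + δ = 0.125.
Steady-state k*: s·k^0.49 = 0.125·k gives k* = (0.27/0.125)^(1/0.51) ≈ 4.5268.
MPK = 0.49·4.5268^(-0.51) ≈ 0.2269.
MPK > n+g+δ = 0.125, so the economy is dynamically efficient (under-saving).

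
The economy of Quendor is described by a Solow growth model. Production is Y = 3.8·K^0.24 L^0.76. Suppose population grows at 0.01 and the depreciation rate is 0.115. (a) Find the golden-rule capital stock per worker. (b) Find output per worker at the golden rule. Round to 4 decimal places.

Break-even investment rate: n + δ = 0.01 + 0.115 = 0.125.
Maximizing c = f(k) − (n+δ)·k gives f'(k) = n+δ, i.e. 0.24·3.8·k^(0.24−1) = 0.125, so k_gold = (0.24·3.8/0.125)^(1/0.76) ≈ 13.6659.
y_gold = 3.8·13.6659^0.24 ≈ 7.1177.

(a) k_gold ≈ 13.6659; (b) y_gold ≈ 7.1177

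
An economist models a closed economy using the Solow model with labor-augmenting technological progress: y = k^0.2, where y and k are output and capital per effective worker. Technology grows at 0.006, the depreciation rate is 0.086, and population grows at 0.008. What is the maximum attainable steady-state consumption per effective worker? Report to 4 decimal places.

n + g + δ = 0.008 + 0.006 + 0.086 = 0.1.
At the golden rule the marginal product of capital equals n+g+δ: 0.2·k^(0.2−1) = 0.1. Solving, k_gold = (0.2/0.1)^(1/0.8) ≈ 2.3784.
y_gold = 2.3784^0.2 ≈ 1.1892.
c_gold = y_gold − (n+g+δ)·k_gold = 1.1892 − 0.1·2.3784 ≈ 0.9514.

c_gold ≈ 0.9514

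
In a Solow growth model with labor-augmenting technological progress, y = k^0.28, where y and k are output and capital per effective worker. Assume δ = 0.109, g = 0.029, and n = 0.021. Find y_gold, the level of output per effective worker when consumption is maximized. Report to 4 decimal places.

The effective depreciation rate is n + g + δ = 0.021 + 0.029 + 0.109 = 0.159.
Setting f'(k) = n+g+δ gives 0.28·k^(0.28−1) = 0.159, hence k_gold = (0.28/0.159)^(1/0.72) ≈ 2.1945.
Output: y_gold = k_gold^0.28 = 2.1945^0.28 ≈ 1.2462.

y_gold ≈ 1.2462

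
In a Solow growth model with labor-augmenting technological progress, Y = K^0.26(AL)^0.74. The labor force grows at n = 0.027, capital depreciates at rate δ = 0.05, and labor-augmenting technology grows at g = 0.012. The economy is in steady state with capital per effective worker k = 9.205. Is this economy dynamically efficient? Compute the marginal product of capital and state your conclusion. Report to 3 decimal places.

dynamically inefficient; MPK ≈ 0.050

n + g + δ = 0.027 + 0.012 + 0.05 = 0.089.
MPK = 0.26·k^(0.26−1) = 0.26·9.205^(-0.74) ≈ 0.0503.
MPK < 0.089, so the economy is dynamically inefficient (over-saving).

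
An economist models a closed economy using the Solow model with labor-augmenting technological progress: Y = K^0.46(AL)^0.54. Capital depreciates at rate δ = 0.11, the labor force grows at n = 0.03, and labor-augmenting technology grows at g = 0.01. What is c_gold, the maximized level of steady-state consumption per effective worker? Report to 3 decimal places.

n + g + δ = 0.03 + 0.01 + 0.11 = 0.15.
At the golden rule the marginal product of capital equals n+g+δ: 0.46·k^(0.46−1) = 0.15. Solving, k_gold = (0.46/0.15)^(1/0.54) ≈ 7.9659.
y_gold = 7.9659^0.46 ≈ 2.5976.
c_gold = y_gold − (n+g+δ)·k_gold = 2.5976 − 0.15·7.9659 ≈ 1.4027.

c_gold ≈ 1.403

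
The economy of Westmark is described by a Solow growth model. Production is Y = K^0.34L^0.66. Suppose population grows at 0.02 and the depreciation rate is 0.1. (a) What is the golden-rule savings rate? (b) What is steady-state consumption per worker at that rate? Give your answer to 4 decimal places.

Capital per worker breaks even when investment replaces (n + δ)·k; here n + δ = 0.12.
For Cobb-Douglas, s_gold equals capital's share: s_gold = 0.34.
At the golden rule the marginal product of capital equals n+δ: 0.34·k^(0.34−1) = 0.12. Solving, k_gold = (0.34/0.12)^(1/0.66) ≈ 4.8451.
y_gold = 4.8451^0.34 ≈ 1.7100; c_gold = (1−0.34)·y_gold ≈ 1.1286.

(a) s_gold = 0.3400; (b) c_gold ≈ 1.1286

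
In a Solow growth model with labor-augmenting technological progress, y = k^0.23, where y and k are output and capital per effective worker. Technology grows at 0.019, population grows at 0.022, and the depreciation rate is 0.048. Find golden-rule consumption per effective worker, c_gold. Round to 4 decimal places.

Break-even investment rate: n + g + δ = 0.022 + 0.019 + 0.048 = 0.089.
Golden rule sets MPK = n+g+δ: 0.23·k^(0.23−1) = 0.089, so k_gold = (0.23/0.089)^(1/0.77) ≈ 3.4317.
y_gold = 3.4317^0.23 ≈ 1.3279.
c_gold = y_gold − (n+g+δ)·k_gold = 1.3279 − 0.089·3.4317 ≈ 1.0225.

c_gold ≈ 1.0225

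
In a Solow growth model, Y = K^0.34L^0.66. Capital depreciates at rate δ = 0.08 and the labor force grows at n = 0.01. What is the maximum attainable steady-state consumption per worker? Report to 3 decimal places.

c_gold ≈ 1.309

Break-even investment rate: n + δ = 0.01 + 0.08 = 0.09.
Maximizing c = f(k) − (n+δ)·k gives f'(k) = n+δ, i.e. 0.34·k^(0.34−1) = 0.09, so k_gold = (0.34/0.09)^(1/0.66) ≈ 7.4920.
y_gold = 7.4920^0.34 ≈ 1.9832.
c_gold = y_gold − (n+δ)·k_gold = 1.9832 − 0.09·7.4920 ≈ 1.3089.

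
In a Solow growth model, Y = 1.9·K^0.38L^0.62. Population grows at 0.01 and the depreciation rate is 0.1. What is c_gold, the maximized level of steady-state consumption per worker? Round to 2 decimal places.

n + δ = 0.01 + 0.1 = 0.11.
At the golden rule the marginal product of capital equals n+δ: 0.38·1.9·k^(0.38−1) = 0.11. Solving, k_gold = (0.38·1.9/0.11)^(1/0.62) ≈ 20.7958.
y_gold = 1.9·20.7958^0.38 ≈ 6.0198.
c_gold = y_gold − (n+δ)·k_gold = 6.0198 − 0.11·20.7958 ≈ 3.7323.

c_gold ≈ 3.73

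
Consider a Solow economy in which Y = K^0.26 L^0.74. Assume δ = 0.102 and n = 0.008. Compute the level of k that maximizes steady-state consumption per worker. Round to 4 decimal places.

k_gold ≈ 3.1977

Capital per worker breaks even when investment replaces (n + δ)·k; here n + δ = 0.11.
At the golden rule the marginal product of capital equals n+δ: 0.26·k^(0.26−1) = 0.11. Solving, k_gold = (0.26/0.11)^(1/0.74) ≈ 3.1977.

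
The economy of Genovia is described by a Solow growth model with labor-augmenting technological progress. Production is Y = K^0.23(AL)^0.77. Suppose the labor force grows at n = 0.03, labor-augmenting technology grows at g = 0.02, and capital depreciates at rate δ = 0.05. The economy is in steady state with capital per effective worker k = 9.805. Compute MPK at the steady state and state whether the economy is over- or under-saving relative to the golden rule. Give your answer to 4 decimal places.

n + g + δ = 0.03 + 0.02 + 0.05 = 0.1.
MPK = 0.23·k^(0.23−1) = 0.23·9.805^(-0.77) ≈ 0.0397.
MPK < 0.1, so the economy is dynamically inefficient (over-saving).

over-saving; MPK ≈ 0.0397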